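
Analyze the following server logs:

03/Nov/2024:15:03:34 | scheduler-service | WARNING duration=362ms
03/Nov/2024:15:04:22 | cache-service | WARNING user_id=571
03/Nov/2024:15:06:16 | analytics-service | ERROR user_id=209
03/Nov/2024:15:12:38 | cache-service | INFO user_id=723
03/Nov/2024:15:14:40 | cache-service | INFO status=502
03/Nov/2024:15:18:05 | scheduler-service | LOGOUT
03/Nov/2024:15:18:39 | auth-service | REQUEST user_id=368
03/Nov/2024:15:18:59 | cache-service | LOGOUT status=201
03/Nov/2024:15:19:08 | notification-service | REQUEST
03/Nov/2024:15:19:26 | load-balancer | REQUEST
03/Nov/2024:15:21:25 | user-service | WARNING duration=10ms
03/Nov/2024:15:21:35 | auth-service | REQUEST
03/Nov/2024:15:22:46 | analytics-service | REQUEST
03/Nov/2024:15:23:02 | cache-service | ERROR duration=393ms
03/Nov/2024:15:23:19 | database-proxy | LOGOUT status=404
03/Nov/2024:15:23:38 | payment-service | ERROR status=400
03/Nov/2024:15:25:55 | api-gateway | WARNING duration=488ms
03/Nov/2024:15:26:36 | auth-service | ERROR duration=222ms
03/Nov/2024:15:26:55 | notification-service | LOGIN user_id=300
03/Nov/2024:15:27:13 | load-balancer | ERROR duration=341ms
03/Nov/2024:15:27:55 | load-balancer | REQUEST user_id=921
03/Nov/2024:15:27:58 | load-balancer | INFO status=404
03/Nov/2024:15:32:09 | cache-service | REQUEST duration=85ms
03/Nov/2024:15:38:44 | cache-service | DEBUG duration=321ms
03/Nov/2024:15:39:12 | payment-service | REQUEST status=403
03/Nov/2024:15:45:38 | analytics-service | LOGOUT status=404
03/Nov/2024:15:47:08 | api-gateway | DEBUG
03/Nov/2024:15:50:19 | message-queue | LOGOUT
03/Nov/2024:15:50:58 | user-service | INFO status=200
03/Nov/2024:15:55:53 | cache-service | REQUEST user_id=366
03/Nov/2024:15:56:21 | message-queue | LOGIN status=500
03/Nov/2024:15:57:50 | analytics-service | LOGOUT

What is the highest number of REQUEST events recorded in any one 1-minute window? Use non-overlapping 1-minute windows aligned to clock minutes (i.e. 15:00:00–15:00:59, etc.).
2

To find the burst window:

1. Divide the log period into non-overlapping 1-minute windows starting at 15:00
2. Count REQUEST events in each window
3. Find the window with maximum count
4. Maximum events in a window: 2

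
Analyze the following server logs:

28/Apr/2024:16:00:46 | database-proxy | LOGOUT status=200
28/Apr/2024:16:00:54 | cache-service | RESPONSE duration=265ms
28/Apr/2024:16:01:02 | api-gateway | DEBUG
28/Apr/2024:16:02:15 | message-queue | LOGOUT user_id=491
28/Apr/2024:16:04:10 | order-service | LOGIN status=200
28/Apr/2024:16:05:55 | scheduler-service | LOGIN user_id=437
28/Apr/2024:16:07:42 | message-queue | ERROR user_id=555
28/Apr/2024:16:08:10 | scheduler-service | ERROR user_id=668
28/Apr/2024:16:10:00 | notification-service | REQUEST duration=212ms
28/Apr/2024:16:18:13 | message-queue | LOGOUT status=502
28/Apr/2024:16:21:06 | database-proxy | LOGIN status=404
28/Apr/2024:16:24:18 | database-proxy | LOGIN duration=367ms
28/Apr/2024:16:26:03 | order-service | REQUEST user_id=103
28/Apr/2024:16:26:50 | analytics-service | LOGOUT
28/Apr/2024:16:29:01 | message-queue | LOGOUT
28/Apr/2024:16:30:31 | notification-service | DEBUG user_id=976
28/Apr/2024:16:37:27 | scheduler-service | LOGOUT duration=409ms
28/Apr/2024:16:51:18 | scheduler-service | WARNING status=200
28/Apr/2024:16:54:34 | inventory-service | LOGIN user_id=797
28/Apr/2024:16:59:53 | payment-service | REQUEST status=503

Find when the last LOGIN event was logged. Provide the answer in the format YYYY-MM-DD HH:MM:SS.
2024-04-28 16:54:34

To find the last event:

1. Filter for all LOGIN events
2. Sort by timestamp
3. Select the last one
4. Timestamp: 2024-04-28 16:54:34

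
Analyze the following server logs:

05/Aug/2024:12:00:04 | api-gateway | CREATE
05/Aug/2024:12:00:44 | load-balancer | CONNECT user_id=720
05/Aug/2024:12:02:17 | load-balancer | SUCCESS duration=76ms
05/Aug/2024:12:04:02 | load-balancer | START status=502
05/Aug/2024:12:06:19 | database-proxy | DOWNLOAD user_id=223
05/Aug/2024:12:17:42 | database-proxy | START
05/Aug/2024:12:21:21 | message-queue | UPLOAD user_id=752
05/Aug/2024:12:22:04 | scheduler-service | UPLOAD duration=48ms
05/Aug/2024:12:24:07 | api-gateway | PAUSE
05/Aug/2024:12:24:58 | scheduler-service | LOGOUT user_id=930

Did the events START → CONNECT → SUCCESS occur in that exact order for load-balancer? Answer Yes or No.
No

To verify sequence order:

1. Find all events in sequence START → CONNECT → SUCCESS for load-balancer
2. Extract their timestamps
3. Check if timestamps are in ascending order
4. Result: No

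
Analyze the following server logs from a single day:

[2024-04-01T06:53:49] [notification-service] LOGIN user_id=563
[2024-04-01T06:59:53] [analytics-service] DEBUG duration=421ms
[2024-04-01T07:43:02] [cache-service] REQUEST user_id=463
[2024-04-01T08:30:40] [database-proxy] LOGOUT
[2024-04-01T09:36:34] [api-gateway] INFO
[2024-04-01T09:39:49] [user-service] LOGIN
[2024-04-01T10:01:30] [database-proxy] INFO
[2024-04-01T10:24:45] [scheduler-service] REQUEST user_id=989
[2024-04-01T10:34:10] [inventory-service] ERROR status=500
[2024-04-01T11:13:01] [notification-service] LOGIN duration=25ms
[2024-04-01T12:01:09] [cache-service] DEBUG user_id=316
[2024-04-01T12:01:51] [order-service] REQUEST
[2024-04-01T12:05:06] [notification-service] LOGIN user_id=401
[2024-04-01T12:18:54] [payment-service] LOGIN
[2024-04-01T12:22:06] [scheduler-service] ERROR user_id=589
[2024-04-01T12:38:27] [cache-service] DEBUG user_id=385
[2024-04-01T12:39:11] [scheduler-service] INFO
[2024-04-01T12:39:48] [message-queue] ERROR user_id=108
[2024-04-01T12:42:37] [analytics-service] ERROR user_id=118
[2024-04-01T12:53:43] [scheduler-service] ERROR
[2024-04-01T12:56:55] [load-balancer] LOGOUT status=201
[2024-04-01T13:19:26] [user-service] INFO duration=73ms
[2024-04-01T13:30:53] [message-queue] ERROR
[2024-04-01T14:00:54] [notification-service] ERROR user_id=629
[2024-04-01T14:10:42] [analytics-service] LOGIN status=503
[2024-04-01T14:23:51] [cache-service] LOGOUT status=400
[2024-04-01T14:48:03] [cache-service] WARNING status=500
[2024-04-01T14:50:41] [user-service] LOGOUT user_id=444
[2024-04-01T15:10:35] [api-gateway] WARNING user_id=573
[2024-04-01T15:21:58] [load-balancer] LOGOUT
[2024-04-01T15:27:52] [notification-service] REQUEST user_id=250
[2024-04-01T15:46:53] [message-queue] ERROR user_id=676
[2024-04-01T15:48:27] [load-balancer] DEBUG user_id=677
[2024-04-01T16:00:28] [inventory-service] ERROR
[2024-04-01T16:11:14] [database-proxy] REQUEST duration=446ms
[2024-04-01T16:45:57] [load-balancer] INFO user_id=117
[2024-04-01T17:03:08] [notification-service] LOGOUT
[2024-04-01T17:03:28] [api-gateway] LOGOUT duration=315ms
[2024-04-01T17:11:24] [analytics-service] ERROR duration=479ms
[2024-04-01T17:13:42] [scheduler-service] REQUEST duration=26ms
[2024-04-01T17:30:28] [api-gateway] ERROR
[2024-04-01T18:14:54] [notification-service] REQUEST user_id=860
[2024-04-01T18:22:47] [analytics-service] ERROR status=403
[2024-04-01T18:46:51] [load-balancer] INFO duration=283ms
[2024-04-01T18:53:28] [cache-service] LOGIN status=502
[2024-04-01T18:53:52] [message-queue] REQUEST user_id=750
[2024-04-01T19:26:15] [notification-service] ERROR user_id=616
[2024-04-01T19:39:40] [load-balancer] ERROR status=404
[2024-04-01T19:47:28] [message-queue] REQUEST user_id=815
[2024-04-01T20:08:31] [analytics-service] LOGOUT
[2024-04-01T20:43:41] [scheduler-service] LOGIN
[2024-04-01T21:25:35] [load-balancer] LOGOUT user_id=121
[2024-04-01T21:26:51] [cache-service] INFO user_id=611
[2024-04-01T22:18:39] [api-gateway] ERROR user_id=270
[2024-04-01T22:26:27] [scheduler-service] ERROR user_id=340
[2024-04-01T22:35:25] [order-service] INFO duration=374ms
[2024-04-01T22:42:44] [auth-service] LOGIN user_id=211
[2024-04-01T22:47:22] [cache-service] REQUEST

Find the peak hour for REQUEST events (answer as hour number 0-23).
18

To find the peak hour:

1. Group all REQUEST events by hour
2. Count events in each hour
3. Find hour with maximum count
4. Peak hour: 18 (with 2 events)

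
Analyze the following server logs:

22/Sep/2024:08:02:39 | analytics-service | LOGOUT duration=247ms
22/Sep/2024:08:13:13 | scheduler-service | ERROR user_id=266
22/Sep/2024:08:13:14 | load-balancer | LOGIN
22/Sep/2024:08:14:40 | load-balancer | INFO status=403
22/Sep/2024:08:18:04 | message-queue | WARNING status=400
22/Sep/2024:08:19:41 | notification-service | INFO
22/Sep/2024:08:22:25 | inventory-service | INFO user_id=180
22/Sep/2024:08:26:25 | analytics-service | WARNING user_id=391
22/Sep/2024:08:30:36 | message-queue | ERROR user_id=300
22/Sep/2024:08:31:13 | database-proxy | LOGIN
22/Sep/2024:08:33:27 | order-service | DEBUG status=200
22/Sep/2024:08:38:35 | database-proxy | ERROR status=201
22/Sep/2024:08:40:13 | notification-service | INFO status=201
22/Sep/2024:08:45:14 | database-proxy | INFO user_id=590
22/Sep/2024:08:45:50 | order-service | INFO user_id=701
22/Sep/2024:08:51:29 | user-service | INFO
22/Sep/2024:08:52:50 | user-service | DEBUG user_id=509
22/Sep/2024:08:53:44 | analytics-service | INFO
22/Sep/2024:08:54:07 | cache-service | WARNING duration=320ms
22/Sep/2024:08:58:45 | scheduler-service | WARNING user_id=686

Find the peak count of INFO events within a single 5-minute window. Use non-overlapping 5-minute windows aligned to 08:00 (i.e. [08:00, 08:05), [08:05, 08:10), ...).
2

To find the burst window:

1. Divide the log period into non-overlapping 5-minute windows starting at 08:00
2. Count INFO events in each window
3. Find the window with maximum count
4. Maximum events in a window: 2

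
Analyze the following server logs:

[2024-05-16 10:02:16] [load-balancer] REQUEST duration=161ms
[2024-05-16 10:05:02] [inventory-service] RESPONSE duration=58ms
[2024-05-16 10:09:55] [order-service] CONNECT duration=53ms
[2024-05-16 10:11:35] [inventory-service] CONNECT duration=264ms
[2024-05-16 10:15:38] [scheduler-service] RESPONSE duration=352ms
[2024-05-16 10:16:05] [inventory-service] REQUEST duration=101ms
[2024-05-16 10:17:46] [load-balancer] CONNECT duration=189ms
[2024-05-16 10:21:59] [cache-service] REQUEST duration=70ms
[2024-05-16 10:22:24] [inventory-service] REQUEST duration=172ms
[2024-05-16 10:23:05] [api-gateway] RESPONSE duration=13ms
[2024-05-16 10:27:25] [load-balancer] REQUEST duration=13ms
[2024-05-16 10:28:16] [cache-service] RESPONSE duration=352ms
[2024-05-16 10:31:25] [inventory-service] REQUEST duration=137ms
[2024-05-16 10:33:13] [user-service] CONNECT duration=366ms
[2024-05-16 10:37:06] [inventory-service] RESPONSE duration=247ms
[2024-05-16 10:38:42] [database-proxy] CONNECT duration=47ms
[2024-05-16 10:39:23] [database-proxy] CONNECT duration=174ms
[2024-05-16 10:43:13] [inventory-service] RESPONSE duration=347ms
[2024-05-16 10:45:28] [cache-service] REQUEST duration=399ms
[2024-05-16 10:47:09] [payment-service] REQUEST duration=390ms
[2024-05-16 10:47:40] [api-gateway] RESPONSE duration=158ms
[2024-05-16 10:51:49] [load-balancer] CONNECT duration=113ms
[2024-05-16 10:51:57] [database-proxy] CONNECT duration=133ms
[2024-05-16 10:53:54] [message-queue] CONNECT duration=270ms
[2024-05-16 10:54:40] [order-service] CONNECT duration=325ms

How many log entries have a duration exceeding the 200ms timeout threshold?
10

To count timeouts:

1. Threshold: 200ms
2. Extract duration from each log entry
3. Count entries where duration > 200
4. Timeout count: 10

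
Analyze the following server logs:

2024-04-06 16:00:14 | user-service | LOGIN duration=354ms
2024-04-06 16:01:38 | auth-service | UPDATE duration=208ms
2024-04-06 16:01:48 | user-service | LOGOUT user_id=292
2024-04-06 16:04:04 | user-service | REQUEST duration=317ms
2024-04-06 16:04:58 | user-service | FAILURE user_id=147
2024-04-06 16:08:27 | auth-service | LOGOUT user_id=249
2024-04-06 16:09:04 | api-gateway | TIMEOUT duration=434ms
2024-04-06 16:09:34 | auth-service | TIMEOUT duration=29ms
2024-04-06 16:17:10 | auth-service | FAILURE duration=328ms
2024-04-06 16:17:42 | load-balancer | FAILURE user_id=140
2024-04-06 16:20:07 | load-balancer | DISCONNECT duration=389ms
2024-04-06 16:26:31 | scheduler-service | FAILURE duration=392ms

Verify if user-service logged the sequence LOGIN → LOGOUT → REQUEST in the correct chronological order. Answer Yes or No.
Yes

To verify sequence order:

1. Find all events in sequence LOGIN → LOGOUT → REQUEST for user-service
2. Extract their timestamps
3. Check if timestamps are in ascending order
4. Result: Yes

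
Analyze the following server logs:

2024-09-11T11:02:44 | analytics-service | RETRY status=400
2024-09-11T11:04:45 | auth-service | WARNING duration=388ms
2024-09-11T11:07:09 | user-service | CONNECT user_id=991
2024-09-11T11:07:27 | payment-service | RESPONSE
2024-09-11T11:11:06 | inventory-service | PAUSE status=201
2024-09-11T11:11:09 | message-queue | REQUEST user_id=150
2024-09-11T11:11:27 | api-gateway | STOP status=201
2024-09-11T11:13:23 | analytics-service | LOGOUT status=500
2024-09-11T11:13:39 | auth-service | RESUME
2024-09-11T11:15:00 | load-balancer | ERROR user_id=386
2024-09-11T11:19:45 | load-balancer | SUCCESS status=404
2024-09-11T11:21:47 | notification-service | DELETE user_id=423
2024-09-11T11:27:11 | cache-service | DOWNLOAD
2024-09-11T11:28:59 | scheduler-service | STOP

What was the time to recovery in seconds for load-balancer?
285

To calculate recovery time:

1. Find ERROR event for load-balancer: 2024-09-11T11:15:00
2. Find next SUCCESS event for load-balancer: 2024-09-11T11:19:45
3. Recovery time: 2024-09-11T11:19:45 - 2024-09-11T11:15:00 = 285 seconds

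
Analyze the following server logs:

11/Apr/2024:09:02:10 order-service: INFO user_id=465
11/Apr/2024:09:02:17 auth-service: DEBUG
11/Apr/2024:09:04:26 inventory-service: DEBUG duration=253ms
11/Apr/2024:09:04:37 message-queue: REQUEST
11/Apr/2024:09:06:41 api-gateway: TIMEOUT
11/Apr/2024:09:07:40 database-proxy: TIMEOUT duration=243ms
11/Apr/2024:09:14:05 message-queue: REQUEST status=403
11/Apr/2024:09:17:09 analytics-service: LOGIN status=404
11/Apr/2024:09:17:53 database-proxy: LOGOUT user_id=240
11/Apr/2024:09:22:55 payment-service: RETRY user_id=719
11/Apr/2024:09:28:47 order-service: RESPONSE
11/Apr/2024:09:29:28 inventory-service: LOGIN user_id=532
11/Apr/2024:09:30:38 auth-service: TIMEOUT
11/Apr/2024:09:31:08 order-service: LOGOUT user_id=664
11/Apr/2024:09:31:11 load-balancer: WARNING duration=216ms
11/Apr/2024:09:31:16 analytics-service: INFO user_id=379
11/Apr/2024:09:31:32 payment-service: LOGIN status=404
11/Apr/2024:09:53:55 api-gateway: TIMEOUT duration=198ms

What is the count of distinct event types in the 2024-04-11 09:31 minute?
4

To count unique event types:

1. Filter events in the minute starting at 2024-04-11 09:31
2. Extract event types from matching entries
3. Count unique types: 4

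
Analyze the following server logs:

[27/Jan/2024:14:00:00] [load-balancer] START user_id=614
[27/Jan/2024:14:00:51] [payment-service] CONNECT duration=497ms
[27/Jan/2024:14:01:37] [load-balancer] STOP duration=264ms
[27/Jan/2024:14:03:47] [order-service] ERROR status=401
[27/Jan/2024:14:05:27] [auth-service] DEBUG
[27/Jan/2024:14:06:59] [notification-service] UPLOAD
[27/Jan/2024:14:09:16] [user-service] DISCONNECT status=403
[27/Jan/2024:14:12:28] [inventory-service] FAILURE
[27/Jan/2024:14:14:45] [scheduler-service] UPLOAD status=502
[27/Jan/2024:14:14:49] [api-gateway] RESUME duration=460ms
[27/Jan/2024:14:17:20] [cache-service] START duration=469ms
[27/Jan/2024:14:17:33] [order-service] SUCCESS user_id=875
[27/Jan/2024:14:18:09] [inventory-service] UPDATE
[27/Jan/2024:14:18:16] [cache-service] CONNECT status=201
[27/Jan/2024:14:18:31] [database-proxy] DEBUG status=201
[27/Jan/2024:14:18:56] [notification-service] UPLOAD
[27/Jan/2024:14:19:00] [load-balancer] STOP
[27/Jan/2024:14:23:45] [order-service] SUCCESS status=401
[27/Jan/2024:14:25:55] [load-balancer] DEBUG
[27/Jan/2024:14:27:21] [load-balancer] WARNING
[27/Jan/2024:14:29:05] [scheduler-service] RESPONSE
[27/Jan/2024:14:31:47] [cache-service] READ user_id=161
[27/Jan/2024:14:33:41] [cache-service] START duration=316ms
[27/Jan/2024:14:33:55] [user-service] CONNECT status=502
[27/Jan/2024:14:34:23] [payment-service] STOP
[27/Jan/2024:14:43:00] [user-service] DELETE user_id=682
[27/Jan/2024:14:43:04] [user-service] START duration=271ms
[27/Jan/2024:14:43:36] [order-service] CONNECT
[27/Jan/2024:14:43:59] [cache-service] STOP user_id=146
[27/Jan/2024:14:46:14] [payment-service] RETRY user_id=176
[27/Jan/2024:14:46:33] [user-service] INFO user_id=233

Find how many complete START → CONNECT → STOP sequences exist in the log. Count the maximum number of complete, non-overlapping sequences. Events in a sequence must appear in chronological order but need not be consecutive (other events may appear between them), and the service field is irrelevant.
4

To count sequences:

1. Look for pattern: START → CONNECT → STOP
2. Greedily scan the log in chronological order, matching each sequence element in turn (ignoring service)
3. Each time the full pattern completes, increment the count and restart matching from the next event
4. Complete non-overlapping sequences found: 4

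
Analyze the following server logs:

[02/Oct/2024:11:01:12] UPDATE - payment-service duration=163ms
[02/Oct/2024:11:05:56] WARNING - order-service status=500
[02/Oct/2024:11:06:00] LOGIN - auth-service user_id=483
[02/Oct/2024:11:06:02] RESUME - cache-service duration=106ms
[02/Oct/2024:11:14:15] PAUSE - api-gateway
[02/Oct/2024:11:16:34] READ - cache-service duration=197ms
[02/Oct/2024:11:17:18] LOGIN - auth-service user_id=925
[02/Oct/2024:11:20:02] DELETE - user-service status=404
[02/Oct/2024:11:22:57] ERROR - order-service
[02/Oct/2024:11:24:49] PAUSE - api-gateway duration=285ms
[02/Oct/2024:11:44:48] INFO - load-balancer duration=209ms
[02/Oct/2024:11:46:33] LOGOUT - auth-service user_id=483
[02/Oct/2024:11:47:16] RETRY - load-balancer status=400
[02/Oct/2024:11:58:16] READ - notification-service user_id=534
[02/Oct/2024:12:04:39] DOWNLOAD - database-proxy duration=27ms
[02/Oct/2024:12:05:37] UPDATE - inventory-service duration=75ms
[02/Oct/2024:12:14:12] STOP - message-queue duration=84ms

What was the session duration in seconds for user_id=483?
2433

To calculate session duration:

1. Find LOGIN event for user_id=483: 02/Oct/2024:11:06:00
2. Find LOGOUT event for user_id=483: 02/Oct/2024:11:46:33
3. Session duration: 02/Oct/2024:11:46:33 - 02/Oct/2024:11:06:00 = 2433 seconds (40 minutes)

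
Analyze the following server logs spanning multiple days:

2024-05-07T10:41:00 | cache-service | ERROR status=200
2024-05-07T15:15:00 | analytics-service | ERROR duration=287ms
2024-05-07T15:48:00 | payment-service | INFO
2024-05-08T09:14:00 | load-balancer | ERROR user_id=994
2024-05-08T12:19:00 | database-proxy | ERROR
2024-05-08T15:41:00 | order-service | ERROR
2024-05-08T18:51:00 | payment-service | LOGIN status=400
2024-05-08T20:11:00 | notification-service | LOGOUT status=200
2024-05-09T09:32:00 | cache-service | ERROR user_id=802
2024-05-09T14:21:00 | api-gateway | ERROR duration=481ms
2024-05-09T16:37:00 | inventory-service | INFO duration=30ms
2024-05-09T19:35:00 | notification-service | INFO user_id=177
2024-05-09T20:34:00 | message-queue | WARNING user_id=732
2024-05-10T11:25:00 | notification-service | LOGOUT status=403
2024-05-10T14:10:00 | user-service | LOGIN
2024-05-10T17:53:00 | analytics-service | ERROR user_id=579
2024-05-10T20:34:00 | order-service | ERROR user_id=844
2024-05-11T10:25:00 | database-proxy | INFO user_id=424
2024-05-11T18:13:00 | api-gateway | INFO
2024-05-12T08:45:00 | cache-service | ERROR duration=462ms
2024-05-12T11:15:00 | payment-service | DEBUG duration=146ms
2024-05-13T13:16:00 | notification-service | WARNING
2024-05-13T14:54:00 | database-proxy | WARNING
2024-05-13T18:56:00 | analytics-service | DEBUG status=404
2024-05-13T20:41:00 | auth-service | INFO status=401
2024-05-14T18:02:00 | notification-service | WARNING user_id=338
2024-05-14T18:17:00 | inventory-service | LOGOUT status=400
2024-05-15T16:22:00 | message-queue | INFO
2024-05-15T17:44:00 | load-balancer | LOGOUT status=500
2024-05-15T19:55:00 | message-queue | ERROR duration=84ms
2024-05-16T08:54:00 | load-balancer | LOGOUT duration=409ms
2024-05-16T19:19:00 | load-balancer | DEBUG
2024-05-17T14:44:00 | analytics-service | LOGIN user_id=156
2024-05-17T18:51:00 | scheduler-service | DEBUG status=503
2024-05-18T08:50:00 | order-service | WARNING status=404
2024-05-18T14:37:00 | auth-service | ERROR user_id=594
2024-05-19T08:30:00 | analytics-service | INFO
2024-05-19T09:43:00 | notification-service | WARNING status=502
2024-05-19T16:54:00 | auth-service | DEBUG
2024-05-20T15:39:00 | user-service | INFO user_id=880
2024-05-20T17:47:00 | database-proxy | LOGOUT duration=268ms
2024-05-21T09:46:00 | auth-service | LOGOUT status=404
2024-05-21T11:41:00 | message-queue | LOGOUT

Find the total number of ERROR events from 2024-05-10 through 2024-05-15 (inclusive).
4

To filter by date range:

1. Date range: 2024-05-10 through 2024-05-15, both dates inclusive
2. Filter for ERROR events whose date falls in this range
3. Count matching events: 4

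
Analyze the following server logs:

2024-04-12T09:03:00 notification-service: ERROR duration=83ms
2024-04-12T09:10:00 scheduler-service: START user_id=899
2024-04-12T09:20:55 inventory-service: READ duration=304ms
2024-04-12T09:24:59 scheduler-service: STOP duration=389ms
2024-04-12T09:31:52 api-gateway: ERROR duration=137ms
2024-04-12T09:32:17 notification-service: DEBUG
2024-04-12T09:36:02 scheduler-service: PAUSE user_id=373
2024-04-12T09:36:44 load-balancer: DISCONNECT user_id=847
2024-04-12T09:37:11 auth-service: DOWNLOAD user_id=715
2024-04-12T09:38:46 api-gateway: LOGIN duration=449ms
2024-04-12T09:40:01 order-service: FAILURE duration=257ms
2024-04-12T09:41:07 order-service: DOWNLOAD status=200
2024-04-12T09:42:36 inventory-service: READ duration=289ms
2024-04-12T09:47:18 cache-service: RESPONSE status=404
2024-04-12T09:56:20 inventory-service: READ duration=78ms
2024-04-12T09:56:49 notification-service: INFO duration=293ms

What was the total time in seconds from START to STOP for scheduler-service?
899

To calculate state duration:

1. Find START event for scheduler-service: 2024-04-12T09:10:00
2. Find STOP event for scheduler-service: 2024-04-12T09:24:59
3. Calculate duration: 2024-04-12T09:24:59 - 2024-04-12T09:10:00 = 899 seconds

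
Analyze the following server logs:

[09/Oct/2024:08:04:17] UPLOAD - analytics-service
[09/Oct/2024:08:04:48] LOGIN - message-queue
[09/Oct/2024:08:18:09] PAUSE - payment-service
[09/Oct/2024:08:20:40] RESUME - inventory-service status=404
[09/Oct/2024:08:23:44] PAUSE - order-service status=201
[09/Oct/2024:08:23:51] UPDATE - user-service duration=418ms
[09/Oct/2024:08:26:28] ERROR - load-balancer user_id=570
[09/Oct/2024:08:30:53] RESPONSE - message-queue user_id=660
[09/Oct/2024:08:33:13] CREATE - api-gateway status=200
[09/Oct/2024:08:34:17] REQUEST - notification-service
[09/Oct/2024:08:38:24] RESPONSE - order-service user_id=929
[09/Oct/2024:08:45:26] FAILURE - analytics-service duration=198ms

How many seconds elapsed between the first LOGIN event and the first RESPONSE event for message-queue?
1565

To find the time between events:

1. Locate the first LOGIN event for message-queue: 09/Oct/2024:08:04:48
2. Locate the first RESPONSE event for message-queue: 09/Oct/2024:08:30:53
3. Calculate the difference: 09/Oct/2024:08:30:53 - 09/Oct/2024:08:04:48 = 1565 seconds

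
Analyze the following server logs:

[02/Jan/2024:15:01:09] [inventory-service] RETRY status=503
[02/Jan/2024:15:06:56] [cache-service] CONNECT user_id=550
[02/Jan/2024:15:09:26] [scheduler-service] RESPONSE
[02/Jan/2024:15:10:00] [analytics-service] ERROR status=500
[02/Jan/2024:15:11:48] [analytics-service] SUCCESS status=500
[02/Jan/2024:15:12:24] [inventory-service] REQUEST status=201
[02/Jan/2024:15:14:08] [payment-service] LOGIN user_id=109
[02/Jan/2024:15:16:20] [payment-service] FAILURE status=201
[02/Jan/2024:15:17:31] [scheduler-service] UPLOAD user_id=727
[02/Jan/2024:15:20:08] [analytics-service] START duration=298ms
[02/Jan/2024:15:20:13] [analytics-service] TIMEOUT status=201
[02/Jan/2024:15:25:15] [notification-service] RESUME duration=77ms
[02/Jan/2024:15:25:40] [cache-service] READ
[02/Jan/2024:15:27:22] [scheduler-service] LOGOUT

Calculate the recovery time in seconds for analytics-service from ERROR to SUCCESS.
108

To calculate recovery time:

1. Find ERROR event for analytics-service: 02/Jan/2024:15:10:00
2. Find next SUCCESS event for analytics-service: 02/Jan/2024:15:11:48
3. Recovery time: 02/Jan/2024:15:11:48 - 02/Jan/2024:15:10:00 = 108 seconds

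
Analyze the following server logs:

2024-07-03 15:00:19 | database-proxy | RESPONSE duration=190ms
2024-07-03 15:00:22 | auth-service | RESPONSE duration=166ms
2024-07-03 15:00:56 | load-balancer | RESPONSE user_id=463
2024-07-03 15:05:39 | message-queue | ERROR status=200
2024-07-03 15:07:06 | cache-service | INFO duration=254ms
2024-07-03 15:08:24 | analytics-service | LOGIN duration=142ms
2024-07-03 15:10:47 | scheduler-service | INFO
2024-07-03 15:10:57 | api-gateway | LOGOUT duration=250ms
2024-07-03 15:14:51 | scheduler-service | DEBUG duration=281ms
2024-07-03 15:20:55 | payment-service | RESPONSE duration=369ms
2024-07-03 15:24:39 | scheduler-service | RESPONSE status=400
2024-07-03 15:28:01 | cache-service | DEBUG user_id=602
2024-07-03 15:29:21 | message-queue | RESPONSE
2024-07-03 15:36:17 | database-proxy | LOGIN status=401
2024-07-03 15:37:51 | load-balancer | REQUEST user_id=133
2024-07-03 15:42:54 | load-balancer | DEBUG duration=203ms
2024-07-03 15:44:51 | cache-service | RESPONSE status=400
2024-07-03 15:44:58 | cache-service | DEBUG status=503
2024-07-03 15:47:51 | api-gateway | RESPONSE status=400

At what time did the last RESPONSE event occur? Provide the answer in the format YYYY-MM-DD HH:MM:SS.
2024-07-03 15:47:51

To find the last event:

1. Filter for all RESPONSE events
2. Sort by timestamp
3. Select the last one
4. Timestamp: 2024-07-03 15:47:51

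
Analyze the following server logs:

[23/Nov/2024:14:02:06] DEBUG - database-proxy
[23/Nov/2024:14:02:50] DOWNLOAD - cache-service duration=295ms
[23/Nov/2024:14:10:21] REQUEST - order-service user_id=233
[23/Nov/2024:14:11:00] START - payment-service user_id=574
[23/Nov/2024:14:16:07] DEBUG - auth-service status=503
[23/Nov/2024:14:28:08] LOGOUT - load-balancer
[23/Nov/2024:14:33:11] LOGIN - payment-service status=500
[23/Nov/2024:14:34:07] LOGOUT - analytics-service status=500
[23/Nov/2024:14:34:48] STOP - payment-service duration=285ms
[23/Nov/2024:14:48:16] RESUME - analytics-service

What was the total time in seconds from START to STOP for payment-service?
1428

To calculate state duration:

1. Find START event for payment-service: 23/Nov/2024:14:11:00
2. Find STOP event for payment-service: 23/Nov/2024:14:34:48
3. Calculate duration: 23/Nov/2024:14:34:48 - 23/Nov/2024:14:11:00 = 1428 seconds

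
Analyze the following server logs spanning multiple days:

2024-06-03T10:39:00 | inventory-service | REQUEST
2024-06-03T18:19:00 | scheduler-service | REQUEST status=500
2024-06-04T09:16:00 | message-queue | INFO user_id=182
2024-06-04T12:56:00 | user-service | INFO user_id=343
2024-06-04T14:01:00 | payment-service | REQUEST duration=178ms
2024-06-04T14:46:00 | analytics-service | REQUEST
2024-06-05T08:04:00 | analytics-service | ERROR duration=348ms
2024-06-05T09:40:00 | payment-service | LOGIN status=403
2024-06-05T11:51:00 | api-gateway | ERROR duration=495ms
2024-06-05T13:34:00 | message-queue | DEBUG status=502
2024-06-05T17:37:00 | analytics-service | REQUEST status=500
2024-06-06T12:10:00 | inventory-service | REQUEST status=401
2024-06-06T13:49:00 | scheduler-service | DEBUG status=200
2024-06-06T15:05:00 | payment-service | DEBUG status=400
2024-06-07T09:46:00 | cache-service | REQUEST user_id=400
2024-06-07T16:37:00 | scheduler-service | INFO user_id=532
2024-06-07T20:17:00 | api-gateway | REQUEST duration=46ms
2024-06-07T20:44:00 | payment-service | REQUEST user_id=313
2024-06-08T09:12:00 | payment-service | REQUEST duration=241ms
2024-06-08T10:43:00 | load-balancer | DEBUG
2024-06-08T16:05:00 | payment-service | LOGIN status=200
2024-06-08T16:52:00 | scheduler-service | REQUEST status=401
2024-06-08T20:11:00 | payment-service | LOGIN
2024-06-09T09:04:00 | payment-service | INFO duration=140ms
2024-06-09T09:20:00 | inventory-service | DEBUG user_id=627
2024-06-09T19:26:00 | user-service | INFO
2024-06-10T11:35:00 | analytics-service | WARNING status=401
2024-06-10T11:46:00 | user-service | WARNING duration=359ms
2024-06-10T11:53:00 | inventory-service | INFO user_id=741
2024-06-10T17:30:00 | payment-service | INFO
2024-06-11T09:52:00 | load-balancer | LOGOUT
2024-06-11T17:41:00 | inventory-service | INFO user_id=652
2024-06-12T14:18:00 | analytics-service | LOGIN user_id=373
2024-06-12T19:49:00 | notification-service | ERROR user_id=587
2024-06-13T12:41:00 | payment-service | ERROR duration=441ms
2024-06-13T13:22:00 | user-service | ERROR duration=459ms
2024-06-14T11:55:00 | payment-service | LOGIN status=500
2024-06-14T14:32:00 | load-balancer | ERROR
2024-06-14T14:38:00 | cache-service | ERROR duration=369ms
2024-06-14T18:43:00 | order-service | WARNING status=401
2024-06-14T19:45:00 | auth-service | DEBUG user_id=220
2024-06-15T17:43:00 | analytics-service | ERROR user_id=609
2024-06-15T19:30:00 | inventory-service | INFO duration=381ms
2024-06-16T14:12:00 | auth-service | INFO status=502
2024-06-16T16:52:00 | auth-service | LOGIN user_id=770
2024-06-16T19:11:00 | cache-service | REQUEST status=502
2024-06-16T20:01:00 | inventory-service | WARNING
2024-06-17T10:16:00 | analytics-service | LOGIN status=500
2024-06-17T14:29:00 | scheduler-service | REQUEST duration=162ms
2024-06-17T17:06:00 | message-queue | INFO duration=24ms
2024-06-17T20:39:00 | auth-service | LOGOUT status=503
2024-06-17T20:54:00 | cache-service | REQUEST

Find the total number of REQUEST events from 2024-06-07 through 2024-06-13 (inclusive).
5

To filter by date range:

1. Date range: 2024-06-07 through 2024-06-13, both dates inclusive
2. Filter for REQUEST events whose date falls in this range
3. Count matching events: 5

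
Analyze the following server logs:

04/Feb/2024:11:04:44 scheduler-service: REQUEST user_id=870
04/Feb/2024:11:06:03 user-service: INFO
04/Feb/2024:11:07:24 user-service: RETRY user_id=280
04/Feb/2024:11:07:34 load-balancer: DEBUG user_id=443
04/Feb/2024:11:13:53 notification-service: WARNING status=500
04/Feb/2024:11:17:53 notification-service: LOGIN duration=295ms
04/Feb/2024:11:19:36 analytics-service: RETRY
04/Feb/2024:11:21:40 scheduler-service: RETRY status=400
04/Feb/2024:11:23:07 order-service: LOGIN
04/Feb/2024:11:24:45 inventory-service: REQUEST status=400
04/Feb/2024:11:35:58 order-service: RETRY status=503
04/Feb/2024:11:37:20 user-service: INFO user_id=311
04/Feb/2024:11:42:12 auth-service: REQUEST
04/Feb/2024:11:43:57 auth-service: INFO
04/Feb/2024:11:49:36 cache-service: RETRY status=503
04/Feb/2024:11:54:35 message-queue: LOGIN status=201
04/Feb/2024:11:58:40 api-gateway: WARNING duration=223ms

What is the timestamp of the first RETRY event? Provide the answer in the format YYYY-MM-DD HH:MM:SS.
2024-02-04 11:07:24

To find the first event:

1. Filter for all RETRY events
2. Sort by timestamp
3. Select the first one
4. Timestamp: 2024-02-04 11:07:24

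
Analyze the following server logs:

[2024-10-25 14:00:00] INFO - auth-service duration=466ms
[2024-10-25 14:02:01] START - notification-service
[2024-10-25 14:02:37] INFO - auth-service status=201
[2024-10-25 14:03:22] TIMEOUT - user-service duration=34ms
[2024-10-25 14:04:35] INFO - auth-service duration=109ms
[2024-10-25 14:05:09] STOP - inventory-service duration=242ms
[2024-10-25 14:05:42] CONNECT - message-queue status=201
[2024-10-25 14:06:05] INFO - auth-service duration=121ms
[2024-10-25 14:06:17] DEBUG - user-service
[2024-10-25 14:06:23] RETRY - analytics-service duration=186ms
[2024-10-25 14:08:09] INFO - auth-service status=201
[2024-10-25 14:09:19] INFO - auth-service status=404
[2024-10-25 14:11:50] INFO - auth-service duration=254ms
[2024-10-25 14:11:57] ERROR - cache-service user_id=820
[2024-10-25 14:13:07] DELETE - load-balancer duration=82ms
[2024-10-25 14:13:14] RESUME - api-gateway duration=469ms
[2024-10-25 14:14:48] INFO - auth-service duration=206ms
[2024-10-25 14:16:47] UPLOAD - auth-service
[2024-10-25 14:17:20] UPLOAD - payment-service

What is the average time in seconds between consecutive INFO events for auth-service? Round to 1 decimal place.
126.9

To calculate average interval:

1. Find all INFO events for auth-service in order
2. Calculate time gaps between consecutive events
3. Compute mean of gaps: 888 / 7 = 126.9 seconds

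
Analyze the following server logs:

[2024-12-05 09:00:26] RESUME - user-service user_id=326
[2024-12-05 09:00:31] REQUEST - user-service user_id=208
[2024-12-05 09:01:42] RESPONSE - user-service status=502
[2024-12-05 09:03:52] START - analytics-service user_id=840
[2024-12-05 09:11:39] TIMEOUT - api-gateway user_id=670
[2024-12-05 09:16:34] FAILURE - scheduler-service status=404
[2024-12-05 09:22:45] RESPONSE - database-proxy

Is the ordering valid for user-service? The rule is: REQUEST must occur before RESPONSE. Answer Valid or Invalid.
Valid

To validate ordering:

1. Required order: REQUEST → RESPONSE
2. Rule: REQUEST must occur before RESPONSE
3. Check actual order of events for user-service
4. Result: Valid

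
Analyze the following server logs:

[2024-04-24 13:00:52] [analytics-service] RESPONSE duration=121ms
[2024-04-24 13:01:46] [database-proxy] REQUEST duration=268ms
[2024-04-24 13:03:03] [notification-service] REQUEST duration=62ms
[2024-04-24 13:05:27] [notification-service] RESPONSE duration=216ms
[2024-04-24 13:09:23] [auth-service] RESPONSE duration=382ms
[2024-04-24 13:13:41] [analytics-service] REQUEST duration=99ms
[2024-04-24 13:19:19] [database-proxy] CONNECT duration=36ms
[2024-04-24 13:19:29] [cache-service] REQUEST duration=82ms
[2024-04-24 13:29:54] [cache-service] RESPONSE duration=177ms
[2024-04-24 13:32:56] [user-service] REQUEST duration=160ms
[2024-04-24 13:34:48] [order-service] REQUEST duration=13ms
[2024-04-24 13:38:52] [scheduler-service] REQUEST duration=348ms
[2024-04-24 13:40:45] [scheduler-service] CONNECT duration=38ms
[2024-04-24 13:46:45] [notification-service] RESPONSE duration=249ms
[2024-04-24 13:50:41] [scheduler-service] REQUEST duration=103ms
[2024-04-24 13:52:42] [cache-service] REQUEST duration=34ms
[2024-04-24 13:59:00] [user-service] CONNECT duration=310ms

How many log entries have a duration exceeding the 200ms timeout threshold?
6

To count timeouts:

1. Threshold: 200ms
2. Extract duration from each log entry
3. Count entries where duration > 200
4. Timeout count: 6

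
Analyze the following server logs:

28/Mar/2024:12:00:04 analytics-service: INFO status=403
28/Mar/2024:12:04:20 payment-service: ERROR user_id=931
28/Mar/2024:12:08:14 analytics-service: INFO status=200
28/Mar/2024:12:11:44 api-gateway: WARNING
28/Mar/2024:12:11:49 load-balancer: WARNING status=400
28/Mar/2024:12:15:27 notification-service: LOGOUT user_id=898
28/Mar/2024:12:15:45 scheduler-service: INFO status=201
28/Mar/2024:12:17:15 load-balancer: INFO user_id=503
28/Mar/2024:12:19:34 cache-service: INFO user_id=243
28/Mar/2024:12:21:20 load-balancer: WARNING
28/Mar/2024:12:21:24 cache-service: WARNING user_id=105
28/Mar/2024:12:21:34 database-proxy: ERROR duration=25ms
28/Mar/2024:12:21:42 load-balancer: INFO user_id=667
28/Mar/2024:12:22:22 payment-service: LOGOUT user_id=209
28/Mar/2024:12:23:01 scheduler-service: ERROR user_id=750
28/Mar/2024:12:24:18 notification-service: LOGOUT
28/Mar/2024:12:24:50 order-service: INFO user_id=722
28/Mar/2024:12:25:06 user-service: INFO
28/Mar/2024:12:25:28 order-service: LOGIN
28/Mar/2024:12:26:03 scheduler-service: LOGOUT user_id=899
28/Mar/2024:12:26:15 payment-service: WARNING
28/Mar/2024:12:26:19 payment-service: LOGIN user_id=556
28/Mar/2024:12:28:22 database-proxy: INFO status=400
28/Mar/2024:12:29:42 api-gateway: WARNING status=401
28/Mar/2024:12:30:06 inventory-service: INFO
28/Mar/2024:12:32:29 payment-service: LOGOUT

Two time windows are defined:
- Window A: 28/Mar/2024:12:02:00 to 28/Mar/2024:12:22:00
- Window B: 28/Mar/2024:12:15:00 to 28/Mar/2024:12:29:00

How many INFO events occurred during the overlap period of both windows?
4

To find overlap events:

1. Window A: 28/Mar/2024:12:02:00 to 28/Mar/2024:12:22:00
2. Window B: 28/Mar/2024:12:15:00 to 28/Mar/2024:12:29:00
3. Overlap period: 28/Mar/2024:12:15:00 to 28/Mar/2024:12:22:00
4. Count INFO events in overlap: 4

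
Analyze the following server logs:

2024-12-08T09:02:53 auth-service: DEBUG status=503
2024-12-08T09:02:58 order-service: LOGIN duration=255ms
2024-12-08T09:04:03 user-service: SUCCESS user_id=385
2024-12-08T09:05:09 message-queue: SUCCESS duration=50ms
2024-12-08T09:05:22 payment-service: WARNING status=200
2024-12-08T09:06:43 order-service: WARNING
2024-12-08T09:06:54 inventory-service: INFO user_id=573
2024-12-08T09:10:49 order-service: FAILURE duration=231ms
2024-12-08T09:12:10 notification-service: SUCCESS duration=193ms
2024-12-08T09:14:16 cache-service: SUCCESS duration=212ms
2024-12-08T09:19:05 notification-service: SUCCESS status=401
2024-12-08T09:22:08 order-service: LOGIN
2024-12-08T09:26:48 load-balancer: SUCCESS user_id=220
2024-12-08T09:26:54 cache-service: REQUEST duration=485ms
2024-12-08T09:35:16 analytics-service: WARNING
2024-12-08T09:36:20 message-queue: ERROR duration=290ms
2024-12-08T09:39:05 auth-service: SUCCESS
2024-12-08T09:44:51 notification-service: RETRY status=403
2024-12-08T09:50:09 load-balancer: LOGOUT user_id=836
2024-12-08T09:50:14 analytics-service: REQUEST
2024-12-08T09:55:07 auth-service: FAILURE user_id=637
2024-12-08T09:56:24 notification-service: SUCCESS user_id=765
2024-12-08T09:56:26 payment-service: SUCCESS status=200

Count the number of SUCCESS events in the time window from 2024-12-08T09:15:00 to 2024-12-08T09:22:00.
1

To count events in the time window:

1. Window boundaries: 2024-12-08T09:15:00 to 2024-12-08T09:22:00
2. Filter for SUCCESS events within this window
3. Count matching events: 1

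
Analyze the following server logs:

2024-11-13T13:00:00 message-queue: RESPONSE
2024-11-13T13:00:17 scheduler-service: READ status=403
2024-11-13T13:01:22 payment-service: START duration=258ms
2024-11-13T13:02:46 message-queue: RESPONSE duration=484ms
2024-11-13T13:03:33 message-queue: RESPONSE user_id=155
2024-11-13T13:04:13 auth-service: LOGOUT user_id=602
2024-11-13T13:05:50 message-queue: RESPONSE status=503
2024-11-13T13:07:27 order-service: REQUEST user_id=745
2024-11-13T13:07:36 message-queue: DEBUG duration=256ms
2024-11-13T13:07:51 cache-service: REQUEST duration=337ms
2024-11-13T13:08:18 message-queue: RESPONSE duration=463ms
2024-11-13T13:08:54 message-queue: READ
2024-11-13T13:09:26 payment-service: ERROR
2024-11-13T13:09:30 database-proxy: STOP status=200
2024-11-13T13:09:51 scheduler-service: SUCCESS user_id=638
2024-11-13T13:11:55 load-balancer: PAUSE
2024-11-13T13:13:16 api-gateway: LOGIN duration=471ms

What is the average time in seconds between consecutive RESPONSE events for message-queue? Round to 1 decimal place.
124.5

To calculate average interval:

1. Find all RESPONSE events for message-queue in order
2. Calculate time gaps between consecutive events
3. Compute mean of gaps: 498 / 4 = 124.5 seconds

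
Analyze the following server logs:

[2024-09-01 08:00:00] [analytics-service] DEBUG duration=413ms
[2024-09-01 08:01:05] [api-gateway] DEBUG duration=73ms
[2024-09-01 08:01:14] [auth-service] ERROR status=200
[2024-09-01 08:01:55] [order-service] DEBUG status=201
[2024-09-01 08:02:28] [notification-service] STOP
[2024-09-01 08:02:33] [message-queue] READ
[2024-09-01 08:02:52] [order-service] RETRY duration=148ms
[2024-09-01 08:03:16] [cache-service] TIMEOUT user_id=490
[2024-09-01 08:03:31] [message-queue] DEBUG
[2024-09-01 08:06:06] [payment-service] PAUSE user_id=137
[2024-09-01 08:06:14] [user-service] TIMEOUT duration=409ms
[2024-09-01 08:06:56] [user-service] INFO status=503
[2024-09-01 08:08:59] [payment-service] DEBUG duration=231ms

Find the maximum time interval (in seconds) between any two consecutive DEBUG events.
328

To find the longest gap:

1. Extract all DEBUG events in chronological order
2. Calculate time differences between consecutive events
3. Find the maximum difference
4. Longest gap: 328 seconds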